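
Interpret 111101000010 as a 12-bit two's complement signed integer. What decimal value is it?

MSB is 1, so the value is negative. Find the magnitude:
1. Invert bits:  000010111101
2. Add 1:        000010111110  = 190
3. Apply sign:   -190

Answer: -190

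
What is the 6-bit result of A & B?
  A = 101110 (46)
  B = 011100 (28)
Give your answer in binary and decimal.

Apply & to each column (1 only where both bits are 1):
  101110
& 011100
--------
  001100

Answer: 001100 (12)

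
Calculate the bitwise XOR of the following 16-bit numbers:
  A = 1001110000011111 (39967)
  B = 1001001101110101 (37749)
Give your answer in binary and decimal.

Apply ^ to each column (1 where bits differ):
  1001110000011111
^ 1001001101110101
------------------
  0000111101101010

Answer: 0000111101101010 (3946)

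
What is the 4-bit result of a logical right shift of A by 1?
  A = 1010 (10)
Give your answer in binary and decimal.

Logical shift right by 1: drop the bottom 1 bit(s), prepend 1 zero(s) on the left.
  1010  ->  keep [101], discard [0], prepend 0
= 0101

Answer: 0101 (5)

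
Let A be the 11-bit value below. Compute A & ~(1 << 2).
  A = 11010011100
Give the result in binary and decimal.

Mask = ~(1 << 2) = 11111111011
Bit 2 of A is 1, so AND-ing with the mask clears it to 0.
  11010011100
& 11111111011
-------------
  11010011000

Answer: 11010011000 (1688)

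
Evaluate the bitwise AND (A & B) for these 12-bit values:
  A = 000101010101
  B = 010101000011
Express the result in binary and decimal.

Apply & to each column (1 only where both bits are 1):
  000101010101
& 010101000011
--------------
  000101000001

Answer: 000101000001 (321)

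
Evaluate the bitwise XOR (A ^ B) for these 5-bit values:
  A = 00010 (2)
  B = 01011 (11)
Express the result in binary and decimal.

Apply ^ to each column (1 where bits differ):
  00010
^ 01011
-------
  01001

Answer: 01001 (9)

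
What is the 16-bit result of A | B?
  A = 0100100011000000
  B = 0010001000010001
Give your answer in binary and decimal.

Apply | to each column (1 where either bit is 1):
  0100100011000000
| 0010001000010001
------------------
  0110101011010001

Answer: 0110101011010001 (27345)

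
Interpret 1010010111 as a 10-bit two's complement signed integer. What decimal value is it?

MSB is 1, so the value is negative. Find the magnitude:
1. Invert bits:  0101101000
2. Add 1:        0101101001  = 361
3. Apply sign:   -361

Answer: -361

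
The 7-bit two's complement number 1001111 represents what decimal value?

MSB is 1, so the value is negative. Find the magnitude:
1. Invert bits:  0110000
2. Add 1:        0110001  = 49
3. Apply sign:   -49

Answer: -49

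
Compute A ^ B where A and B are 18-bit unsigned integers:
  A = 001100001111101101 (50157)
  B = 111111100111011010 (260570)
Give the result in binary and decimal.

Apply ^ to each column (1 where bits differ):
  001100001111101101
^ 111111100111011010
--------------------
  110011101000110111

Answer: 110011101000110111 (211511)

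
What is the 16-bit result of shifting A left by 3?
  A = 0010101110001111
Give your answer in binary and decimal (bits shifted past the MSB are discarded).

Shift left by 3: drop the top 3 bit(s), append 3 zero(s) on the right.
  0010101110001111  ->  discard [001], keep [0101110001111], append 000
= 0101110001111000

Answer: 0101110001111000 (23672)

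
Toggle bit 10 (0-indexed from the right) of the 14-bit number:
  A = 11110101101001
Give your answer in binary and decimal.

Mask = 1 << 10 = 00010000000000
Bit 10 of A is 1; XOR with the mask flips it to 0.
  11110101101001
^ 00010000000000
----------------
  11100101101001

Answer: 11100101101001 (14697)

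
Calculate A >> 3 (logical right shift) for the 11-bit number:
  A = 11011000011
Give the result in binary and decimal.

Logical shift right by 3: drop the bottom 3 bit(s), prepend 3 zero(s) on the left.
  11011000011  ->  keep [11011000], discard [011], prepend 000
= 00011011000

Answer: 00011011000 (216)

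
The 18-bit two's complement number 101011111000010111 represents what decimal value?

MSB is 1, so the value is negative. Find the magnitude:
1. Invert bits:  010100000111101000
2. Add 1:        010100000111101001  = 82409
3. Apply sign:   -82409

Answer: -82409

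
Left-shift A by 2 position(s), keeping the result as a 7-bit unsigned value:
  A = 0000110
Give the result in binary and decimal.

Shift left by 2: drop the top 2 bit(s), append 2 zero(s) on the right.
  0000110  ->  discard [00], keep [00110], append 00
= 0011000

Answer: 0011000 (24)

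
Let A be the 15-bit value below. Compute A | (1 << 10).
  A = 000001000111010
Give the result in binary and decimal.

Mask = 1 << 10 = 000010000000000
Bit 10 of A is 0, so OR-ing with the mask flips it to 1.
  000001000111010
| 000010000000000
-----------------
  000011000111010

Answer: 000011000111010 (1594)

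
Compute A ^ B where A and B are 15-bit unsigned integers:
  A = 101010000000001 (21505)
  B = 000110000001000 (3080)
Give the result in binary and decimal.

Apply ^ to each column (1 where bits differ):
  101010000000001
^ 000110000001000
-----------------
  101100000001001

Answer: 101100000001001 (22537)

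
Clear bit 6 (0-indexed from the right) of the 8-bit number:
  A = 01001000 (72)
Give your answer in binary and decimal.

Mask = ~(1 << 6) = 10111111
Bit 6 of A is 1, so AND-ing with the mask clears it to 0.
  01001000
& 10111111
----------
  00001000

Answer: 00001000 (8)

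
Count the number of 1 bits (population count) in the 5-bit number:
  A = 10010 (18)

10010
1-bits at positions (from bit 0 = LSB): 1, 4
Count = 2

Answer: 2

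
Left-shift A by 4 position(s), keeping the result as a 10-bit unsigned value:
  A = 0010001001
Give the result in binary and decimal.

Shift left by 4: drop the top 4 bit(s), append 4 zero(s) on the right.
  0010001001  ->  discard [0010], keep [001001], append 0000
= 0010010000

Answer: 0010010000 (144)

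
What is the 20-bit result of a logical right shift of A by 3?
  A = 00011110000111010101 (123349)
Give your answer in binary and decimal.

Logical shift right by 3: drop the bottom 3 bit(s), prepend 3 zero(s) on the left.
  00011110000111010101  ->  keep [00011110000111010], discard [101], prepend 000
= 00000011110000111010

Answer: 00000011110000111010 (15418)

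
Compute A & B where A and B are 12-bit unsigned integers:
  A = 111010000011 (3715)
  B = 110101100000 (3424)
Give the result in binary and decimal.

Apply & to each column (1 only where both bits are 1):
  111010000011
& 110101100000
--------------
  110000000000

Answer: 110000000000 (3072)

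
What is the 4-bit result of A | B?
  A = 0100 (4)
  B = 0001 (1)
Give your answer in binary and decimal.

Apply | to each column (1 where either bit is 1):
  0100
| 0001
------
  0101

Answer: 0101 (5)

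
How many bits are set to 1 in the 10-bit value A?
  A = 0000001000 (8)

0000001000
1-bits at positions (from bit 0 = LSB): 3
Count = 1

Answer: 1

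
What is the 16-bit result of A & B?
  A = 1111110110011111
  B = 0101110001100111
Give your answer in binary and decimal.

Apply & to each column (1 only where both bits are 1):
  1111110110011111
& 0101110001100111
------------------
  0101110000000111

Answer: 0101110000000111 (23559)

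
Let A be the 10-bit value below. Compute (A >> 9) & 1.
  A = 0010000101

Bit 9 is the 10th from the right.
  0010000101
  ^
That bit is 0.

Answer: 0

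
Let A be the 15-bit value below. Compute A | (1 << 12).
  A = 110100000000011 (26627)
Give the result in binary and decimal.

Mask = 1 << 12 = 001000000000000
Bit 12 of A is 0, so OR-ing with the mask flips it to 1.
  110100000000011
| 001000000000000
-----------------
  111100000000011

Answer: 111100000000011 (30723)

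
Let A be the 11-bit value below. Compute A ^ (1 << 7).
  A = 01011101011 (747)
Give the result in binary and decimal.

Mask = 1 << 7 = 00010000000
Bit 7 of A is 1; XOR with the mask flips it to 0.
  01011101011
^ 00010000000
-------------
  01001101011

Answer: 01001101011 (619)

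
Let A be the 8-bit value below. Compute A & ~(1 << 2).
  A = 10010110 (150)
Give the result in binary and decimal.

Mask = ~(1 << 2) = 11111011
Bit 2 of A is 1, so AND-ing with the mask clears it to 0.
  10010110
& 11111011
----------
  10010010

Answer: 10010010 (146)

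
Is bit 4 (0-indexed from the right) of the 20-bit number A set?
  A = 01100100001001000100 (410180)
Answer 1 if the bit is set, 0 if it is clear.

Bit 4 is the 5th from the right.
  01100100001001000100
                 ^
That bit is 0.

Answer: 0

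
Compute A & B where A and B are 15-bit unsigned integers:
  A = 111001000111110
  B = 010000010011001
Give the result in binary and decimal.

Apply & to each column (1 only where both bits are 1):
  111001000111110
& 010000010011001
-----------------
  010000000011000

Answer: 010000000011000 (8216)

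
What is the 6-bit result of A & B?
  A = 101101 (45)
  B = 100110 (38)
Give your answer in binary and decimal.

Apply & to each column (1 only where both bits are 1):
  101101
& 100110
--------
  100100

Answer: 100100 (36)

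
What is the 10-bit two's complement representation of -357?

1. Binary of +357:  0101100101
2. Invert bits:     1010011010
3. Add 1:           1010011011

Answer: 1010011011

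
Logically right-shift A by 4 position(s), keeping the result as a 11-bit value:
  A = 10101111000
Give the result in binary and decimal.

Logical shift right by 4: drop the bottom 4 bit(s), prepend 4 zero(s) on the left.
  10101111000  ->  keep [1010111], discard [1000], prepend 0000
= 00001010111

Answer: 00001010111 (87)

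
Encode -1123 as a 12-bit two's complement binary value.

1. Binary of +1123:  010001100011
2. Invert bits:     101110011100
3. Add 1:           101110011101

Answer: 101110011101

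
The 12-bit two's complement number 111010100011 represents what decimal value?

MSB is 1, so the value is negative. Find the magnitude:
1. Invert bits:  000101011100
2. Add 1:        000101011101  = 349
3. Apply sign:   -349

Answer: -349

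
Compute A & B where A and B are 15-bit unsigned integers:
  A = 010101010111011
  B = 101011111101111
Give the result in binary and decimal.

Apply & to each column (1 only where both bits are 1):
  010101010111011
& 101011111101111
-----------------
  000001010101011

Answer: 000001010101011 (683)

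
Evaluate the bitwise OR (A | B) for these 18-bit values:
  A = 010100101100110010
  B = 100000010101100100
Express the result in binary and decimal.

Apply | to each column (1 where either bit is 1):
  010100101100110010
| 100000010101100100
--------------------
  110100111101110110

Answer: 110100111101110110 (216950)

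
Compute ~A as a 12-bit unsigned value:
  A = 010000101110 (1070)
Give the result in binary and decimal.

Flip each bit (0->1, 1->0):
  010000101110
  101111010001

Answer: 101111010001 (3025)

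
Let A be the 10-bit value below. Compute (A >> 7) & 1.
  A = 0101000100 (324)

Bit 7 is the 8th from the right.
  0101000100
    ^
That bit is 0.

Answer: 0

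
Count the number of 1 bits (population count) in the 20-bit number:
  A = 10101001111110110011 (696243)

10101001111110110011
1-bits at positions (from bit 0 = LSB): 0, 1, 4, 5, 7, 8, 9, 10, 11, 12, 15, 17, 19
Count = 13

Answer: 13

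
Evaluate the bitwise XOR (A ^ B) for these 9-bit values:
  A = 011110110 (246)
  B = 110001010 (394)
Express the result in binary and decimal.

Apply ^ to each column (1 where bits differ):
  011110110
^ 110001010
-----------
  101111100

Answer: 101111100 (380)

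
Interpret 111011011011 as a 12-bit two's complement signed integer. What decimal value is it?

MSB is 1, so the value is negative. Find the magnitude:
1. Invert bits:  000100100100
2. Add 1:        000100100101  = 293
3. Apply sign:   -293

Answer: -293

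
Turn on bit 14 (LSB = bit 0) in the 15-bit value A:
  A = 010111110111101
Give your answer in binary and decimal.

Mask = 1 << 14 = 100000000000000
Bit 14 of A is 0, so OR-ing with the mask flips it to 1.
  010111110111101
| 100000000000000
-----------------
  110111110111101

Answer: 110111110111101 (28605)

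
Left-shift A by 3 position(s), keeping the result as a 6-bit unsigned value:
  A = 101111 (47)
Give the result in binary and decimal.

Shift left by 3: drop the top 3 bit(s), append 3 zero(s) on the right.
  101111  ->  discard [101], keep [111], append 000
= 111000

Answer: 111000 (56)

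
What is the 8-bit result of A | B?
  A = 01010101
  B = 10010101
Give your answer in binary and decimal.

Apply | to each column (1 where either bit is 1):
  01010101
| 10010101
----------
  11010101

Answer: 11010101 (213)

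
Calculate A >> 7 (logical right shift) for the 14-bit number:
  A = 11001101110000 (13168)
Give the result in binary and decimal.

Logical shift right by 7: drop the bottom 7 bit(s), prepend 7 zero(s) on the left.
  11001101110000  ->  keep [1100110], discard [1110000], prepend 0000000
= 00000001100110

Answer: 00000001100110 (102)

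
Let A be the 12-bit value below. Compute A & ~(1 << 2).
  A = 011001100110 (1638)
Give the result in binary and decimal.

Mask = ~(1 << 2) = 111111111011
Bit 2 of A is 1, so AND-ing with the mask clears it to 0.
  011001100110
& 111111111011
--------------
  011001100010

Answer: 011001100010 (1634)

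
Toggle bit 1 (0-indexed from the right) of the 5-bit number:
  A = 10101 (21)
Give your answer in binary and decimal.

Mask = 1 << 1 = 00010
Bit 1 of A is 0; XOR with the mask flips it to 1.
  10101
^ 00010
-------
  10111

Answer: 10111 (23)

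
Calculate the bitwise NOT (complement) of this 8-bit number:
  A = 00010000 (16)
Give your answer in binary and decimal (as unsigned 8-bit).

Flip each bit (0->1, 1->0):
  00010000
  11101111

Answer: 11101111 (239)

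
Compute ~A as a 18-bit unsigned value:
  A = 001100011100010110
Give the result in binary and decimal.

Flip each bit (0->1, 1->0):
  001100011100010110
  110011100011101001

Answer: 110011100011101001 (211177)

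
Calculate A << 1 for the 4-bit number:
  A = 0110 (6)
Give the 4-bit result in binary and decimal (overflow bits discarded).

Shift left by 1: drop the top 1 bit(s), append 1 zero(s) on the right.
  0110  ->  discard [0], keep [110], append 0
= 1100

Answer: 1100 (12)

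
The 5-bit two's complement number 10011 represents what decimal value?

MSB is 1, so the value is negative. Find the magnitude:
1. Invert bits:  01100
2. Add 1:        01101  = 13
3. Apply sign:   -13

Answer: -13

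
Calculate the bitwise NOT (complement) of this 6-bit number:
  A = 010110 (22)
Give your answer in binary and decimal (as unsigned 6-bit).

Flip each bit (0->1, 1->0):
  010110
  101001

Answer: 101001 (41)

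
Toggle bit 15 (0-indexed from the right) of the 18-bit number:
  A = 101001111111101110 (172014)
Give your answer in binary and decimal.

Mask = 1 << 15 = 001000000000000000
Bit 15 of A is 1; XOR with the mask flips it to 0.
  101001111111101110
^ 001000000000000000
--------------------
  100001111111101110

Answer: 100001111111101110 (139246)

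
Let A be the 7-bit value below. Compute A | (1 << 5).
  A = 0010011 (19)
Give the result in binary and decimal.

Mask = 1 << 5 = 0100000
Bit 5 of A is 0, so OR-ing with the mask flips it to 1.
  0010011
| 0100000
---------
  0110011

Answer: 0110011 (51)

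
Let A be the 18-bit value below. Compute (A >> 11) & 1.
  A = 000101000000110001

Bit 11 is the 12th from the right.
  000101000000110001
        ^
That bit is 0.

Answer: 0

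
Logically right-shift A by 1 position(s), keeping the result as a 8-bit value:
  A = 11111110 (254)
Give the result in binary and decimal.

Logical shift right by 1: drop the bottom 1 bit(s), prepend 1 zero(s) on the left.
  11111110  ->  keep [1111111], discard [0], prepend 0
= 01111111

Answer: 01111111 (127)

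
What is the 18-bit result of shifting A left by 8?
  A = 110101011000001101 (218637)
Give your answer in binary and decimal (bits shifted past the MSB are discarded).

Shift left by 8: drop the top 8 bit(s), append 8 zero(s) on the right.
  110101011000001101  ->  discard [11010101], keep [1000001101], append 00000000
= 100000110100000000

Answer: 100000110100000000 (134400)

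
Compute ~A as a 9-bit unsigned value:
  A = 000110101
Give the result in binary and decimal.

Flip each bit (0->1, 1->0):
  000110101
  111001010

Answer: 111001010 (458)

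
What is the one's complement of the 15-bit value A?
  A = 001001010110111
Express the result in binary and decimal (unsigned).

Flip each bit (0->1, 1->0):
  001001010110111
  110110101001000

Answer: 110110101001000 (27976)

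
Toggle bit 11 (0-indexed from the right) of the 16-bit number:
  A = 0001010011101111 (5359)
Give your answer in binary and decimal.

Mask = 1 << 11 = 0000100000000000
Bit 11 of A is 0; XOR with the mask flips it to 1.
  0001010011101111
^ 0000100000000000
------------------
  0001110011101111

Answer: 0001110011101111 (7407)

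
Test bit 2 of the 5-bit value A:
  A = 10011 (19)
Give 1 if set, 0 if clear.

Bit 2 is the 3rd from the right.
  10011
    ^
That bit is 0.

Answer: 0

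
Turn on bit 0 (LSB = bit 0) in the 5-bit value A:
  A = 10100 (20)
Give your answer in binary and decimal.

Mask = 1 << 0 = 00001
Bit 0 of A is 0, so OR-ing with the mask flips it to 1.
  10100
| 00001
-------
  10101

Answer: 10101 (21)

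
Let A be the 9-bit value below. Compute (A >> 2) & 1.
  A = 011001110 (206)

Bit 2 is the 3rd from the right.
  011001110
        ^
That bit is 1.

Answer: 1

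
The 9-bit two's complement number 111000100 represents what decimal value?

MSB is 1, so the value is negative. Find the magnitude:
1. Invert bits:  000111011
2. Add 1:        000111100  = 60
3. Apply sign:   -60

Answer: -60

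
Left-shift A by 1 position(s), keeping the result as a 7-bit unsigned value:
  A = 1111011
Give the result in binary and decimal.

Shift left by 1: drop the top 1 bit(s), append 1 zero(s) on the right.
  1111011  ->  discard [1], keep [111011], append 0
= 1110110

Answer: 1110110 (118)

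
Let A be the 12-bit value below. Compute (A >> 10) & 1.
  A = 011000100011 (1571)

Bit 10 is the 11th from the right.
  011000100011
   ^
That bit is 1.

Answer: 1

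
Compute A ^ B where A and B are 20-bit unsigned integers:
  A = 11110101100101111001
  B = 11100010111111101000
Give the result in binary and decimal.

Apply ^ to each column (1 where bits differ):
  11110101100101111001
^ 11100010111111101000
----------------------
  00010111011010010001

Answer: 00010111011010010001 (95889)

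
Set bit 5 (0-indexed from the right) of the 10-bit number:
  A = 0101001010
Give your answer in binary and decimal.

Mask = 1 << 5 = 0000100000
Bit 5 of A is 0, so OR-ing with the mask flips it to 1.
  0101001010
| 0000100000
------------
  0101101010

Answer: 0101101010 (362)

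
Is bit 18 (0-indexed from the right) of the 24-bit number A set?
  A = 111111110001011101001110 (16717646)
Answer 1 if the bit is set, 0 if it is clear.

Bit 18 is the 19th from the right.
  111111110001011101001110
       ^
That bit is 1.

Answer: 1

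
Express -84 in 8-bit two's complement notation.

1. Binary of +84:  01010100
2. Invert bits:     10101011
3. Add 1:           10101100

Answer: 10101100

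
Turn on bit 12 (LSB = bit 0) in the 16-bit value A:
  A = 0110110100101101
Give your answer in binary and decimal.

Mask = 1 << 12 = 0001000000000000
Bit 12 of A is 0, so OR-ing with the mask flips it to 1.
  0110110100101101
| 0001000000000000
------------------
  0111110100101101

Answer: 0111110100101101 (32045)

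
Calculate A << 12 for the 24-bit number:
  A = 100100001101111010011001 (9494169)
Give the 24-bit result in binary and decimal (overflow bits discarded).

Shift left by 12: drop the top 12 bit(s), append 12 zero(s) on the right.
  100100001101111010011001  ->  discard [100100001101], keep [111010011001], append 000000000000
= 111010011001000000000000

Answer: 111010011001000000000000 (15306752)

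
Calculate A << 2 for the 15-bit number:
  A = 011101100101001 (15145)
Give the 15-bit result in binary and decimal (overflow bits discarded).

Shift left by 2: drop the top 2 bit(s), append 2 zero(s) on the right.
  011101100101001  ->  discard [01], keep [1101100101001], append 00
= 110110010100100

Answer: 110110010100100 (27812)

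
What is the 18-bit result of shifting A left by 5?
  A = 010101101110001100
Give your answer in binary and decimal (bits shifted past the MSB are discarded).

Shift left by 5: drop the top 5 bit(s), append 5 zero(s) on the right.
  010101101110001100  ->  discard [01010], keep [1101110001100], append 00000
= 110111000110000000

Answer: 110111000110000000 (225664)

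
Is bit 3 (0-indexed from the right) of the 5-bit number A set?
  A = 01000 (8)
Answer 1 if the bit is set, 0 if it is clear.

Bit 3 is the 4th from the right.
  01000
   ^
That bit is 1.

Answer: 1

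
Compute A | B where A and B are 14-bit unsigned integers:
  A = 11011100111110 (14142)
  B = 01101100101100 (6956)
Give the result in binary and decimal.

Apply | to each column (1 where either bit is 1):
  11011100111110
| 01101100101100
----------------
  11111100111110

Answer: 11111100111110 (16190)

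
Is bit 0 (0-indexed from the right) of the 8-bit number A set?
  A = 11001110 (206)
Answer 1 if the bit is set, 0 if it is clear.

Bit 0 is the 1st from the right.
  11001110
         ^
That bit is 0.

Answer: 0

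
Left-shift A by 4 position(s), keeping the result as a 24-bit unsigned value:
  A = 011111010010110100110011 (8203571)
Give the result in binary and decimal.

Shift left by 4: drop the top 4 bit(s), append 4 zero(s) on the right.
  011111010010110100110011  ->  discard [0111], keep [11010010110100110011], append 0000
= 110100101101001100110000

Answer: 110100101101001100110000 (13816624)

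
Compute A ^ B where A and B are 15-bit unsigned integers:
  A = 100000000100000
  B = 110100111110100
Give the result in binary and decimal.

Apply ^ to each column (1 where bits differ):
  100000000100000
^ 110100111110100
-----------------
  010100111010100

Answer: 010100111010100 (10708)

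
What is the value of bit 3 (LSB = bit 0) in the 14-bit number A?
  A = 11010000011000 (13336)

Bit 3 is the 4th from the right.
  11010000011000
            ^
That bit is 1.

Answer: 1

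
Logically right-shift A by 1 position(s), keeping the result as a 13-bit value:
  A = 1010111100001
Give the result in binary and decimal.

Logical shift right by 1: drop the bottom 1 bit(s), prepend 1 zero(s) on the left.
  1010111100001  ->  keep [101011110000], discard [1], prepend 0
= 0101011110000

Answer: 0101011110000 (2800)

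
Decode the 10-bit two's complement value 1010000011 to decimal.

MSB is 1, so the value is negative. Find the magnitude:
1. Invert bits:  0101111100
2. Add 1:        0101111101  = 381
3. Apply sign:   -381

Answer: -381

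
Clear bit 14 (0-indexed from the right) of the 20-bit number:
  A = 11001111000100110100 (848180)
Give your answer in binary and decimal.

Mask = ~(1 << 14) = 11111011111111111111
Bit 14 of A is 1, so AND-ing with the mask clears it to 0.
  11001111000100110100
& 11111011111111111111
----------------------
  11001011000100110100

Answer: 11001011000100110100 (831796)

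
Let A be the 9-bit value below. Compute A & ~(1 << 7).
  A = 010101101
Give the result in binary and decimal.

Mask = ~(1 << 7) = 101111111
Bit 7 of A is 1, so AND-ing with the mask clears it to 0.
  010101101
& 101111111
-----------
  000101101

Answer: 000101101 (45)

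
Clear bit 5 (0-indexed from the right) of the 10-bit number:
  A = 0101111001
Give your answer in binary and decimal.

Mask = ~(1 << 5) = 1111011111
Bit 5 of A is 1, so AND-ing with the mask clears it to 0.
  0101111001
& 1111011111
------------
  0101011001

Answer: 0101011001 (345)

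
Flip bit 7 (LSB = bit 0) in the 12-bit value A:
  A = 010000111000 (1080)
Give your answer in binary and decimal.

Mask = 1 << 7 = 000010000000
Bit 7 of A is 0; XOR with the mask flips it to 1.
  010000111000
^ 000010000000
--------------
  010010111000

Answer: 010010111000 (1208)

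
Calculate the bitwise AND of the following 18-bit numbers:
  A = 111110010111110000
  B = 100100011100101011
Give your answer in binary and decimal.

Apply & to each column (1 only where both bits are 1):
  111110010111110000
& 100100011100101011
--------------------
  100100010100100000

Answer: 100100010100100000 (148768)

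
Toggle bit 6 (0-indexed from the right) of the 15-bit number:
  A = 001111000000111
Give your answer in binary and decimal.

Mask = 1 << 6 = 000000001000000
Bit 6 of A is 0; XOR with the mask flips it to 1.
  001111000000111
^ 000000001000000
-----------------
  001111001000111

Answer: 001111001000111 (7751)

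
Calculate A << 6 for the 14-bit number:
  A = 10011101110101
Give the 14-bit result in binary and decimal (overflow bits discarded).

Shift left by 6: drop the top 6 bit(s), append 6 zero(s) on the right.
  10011101110101  ->  discard [100111], keep [01110101], append 000000
= 01110101000000

Answer: 01110101000000 (7488)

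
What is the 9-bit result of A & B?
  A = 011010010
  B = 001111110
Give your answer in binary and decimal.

Apply & to each column (1 only where both bits are 1):
  011010010
& 001111110
-----------
  001010010

Answer: 001010010 (82)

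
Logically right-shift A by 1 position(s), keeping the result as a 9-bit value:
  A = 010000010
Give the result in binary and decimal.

Logical shift right by 1: drop the bottom 1 bit(s), prepend 1 zero(s) on the left.
  010000010  ->  keep [01000001], discard [0], prepend 0
= 001000001

Answer: 001000001 (65)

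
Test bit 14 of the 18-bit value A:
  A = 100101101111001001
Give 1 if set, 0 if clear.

Bit 14 is the 15th from the right.
  100101101111001001
     ^
That bit is 1.

Answer: 1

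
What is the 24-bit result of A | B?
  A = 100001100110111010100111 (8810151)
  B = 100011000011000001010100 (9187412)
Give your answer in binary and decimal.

Apply | to each column (1 where either bit is 1):
  100001100110111010100111
| 100011000011000001010100
--------------------------
  100011100111111011110111

Answer: 100011100111111011110111 (9338615)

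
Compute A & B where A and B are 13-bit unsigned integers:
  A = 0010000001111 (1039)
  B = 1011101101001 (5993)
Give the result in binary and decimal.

Apply & to each column (1 only where both bits are 1):
  0010000001111
& 1011101101001
---------------
  0010000001001

Answer: 0010000001001 (1033)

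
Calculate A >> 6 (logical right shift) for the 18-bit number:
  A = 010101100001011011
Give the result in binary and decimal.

Logical shift right by 6: drop the bottom 6 bit(s), prepend 6 zero(s) on the left.
  010101100001011011  ->  keep [010101100001], discard [011011], prepend 000000
= 000000010101100001

Answer: 000000010101100001 (1377)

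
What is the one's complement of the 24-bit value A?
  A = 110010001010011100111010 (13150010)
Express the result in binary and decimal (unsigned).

Flip each bit (0->1, 1->0):
  110010001010011100111010
  001101110101100011000101

Answer: 001101110101100011000101 (3627205)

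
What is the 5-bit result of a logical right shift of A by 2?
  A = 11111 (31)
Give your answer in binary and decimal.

Logical shift right by 2: drop the bottom 2 bit(s), prepend 2 zero(s) on the left.
  11111  ->  keep [111], discard [11], prepend 00
= 00111

Answer: 00111 (7)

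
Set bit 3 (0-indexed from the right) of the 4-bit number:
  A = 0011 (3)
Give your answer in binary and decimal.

Mask = 1 << 3 = 1000
Bit 3 of A is 0, so OR-ing with the mask flips it to 1.
  0011
| 1000
------
  1011

Answer: 1011 (11)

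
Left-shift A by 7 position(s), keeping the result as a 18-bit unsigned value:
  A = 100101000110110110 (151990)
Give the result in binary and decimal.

Shift left by 7: drop the top 7 bit(s), append 7 zero(s) on the right.
  100101000110110110  ->  discard [1001010], keep [00110110110], append 0000000
= 001101101100000000

Answer: 001101101100000000 (56064)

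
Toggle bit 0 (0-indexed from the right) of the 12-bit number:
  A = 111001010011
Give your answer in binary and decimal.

Mask = 1 << 0 = 000000000001
Bit 0 of A is 1; XOR with the mask flips it to 0.
  111001010011
^ 000000000001
--------------
  111001010010

Answer: 111001010010 (3666)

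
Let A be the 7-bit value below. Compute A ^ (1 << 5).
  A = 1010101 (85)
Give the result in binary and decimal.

Mask = 1 << 5 = 0100000
Bit 5 of A is 0; XOR with the mask flips it to 1.
  1010101
^ 0100000
---------
  1110101

Answer: 1110101 (117)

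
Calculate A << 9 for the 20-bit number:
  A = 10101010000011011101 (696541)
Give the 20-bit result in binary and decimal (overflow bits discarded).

Shift left by 9: drop the top 9 bit(s), append 9 zero(s) on the right.
  10101010000011011101  ->  discard [101010100], keep [00011011101], append 000000000
= 00011011101000000000

Answer: 00011011101000000000 (113152)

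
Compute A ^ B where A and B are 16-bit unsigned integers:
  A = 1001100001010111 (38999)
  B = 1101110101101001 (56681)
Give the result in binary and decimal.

Apply ^ to each column (1 where bits differ):
  1001100001010111
^ 1101110101101001
------------------
  0100010100111110

Answer: 0100010100111110 (17726)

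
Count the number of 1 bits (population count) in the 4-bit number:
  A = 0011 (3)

0011
1-bits at positions (from bit 0 = LSB): 0, 1
Count = 2

Answer: 2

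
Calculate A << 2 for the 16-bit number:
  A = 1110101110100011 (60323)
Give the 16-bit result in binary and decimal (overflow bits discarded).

Shift left by 2: drop the top 2 bit(s), append 2 zero(s) on the right.
  1110101110100011  ->  discard [11], keep [10101110100011], append 00
= 1010111010001100

Answer: 1010111010001100 (44684)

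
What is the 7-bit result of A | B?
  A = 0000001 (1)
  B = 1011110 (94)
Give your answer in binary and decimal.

Apply | to each column (1 where either bit is 1):
  0000001
| 1011110
---------
  1011111

Answer: 1011111 (95)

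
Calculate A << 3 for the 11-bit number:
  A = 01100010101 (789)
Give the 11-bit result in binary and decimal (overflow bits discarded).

Shift left by 3: drop the top 3 bit(s), append 3 zero(s) on the right.
  01100010101  ->  discard [011], keep [00010101], append 000
= 00010101000

Answer: 00010101000 (168)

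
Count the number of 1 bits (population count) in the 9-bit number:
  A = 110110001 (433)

110110001
1-bits at positions (from bit 0 = LSB): 0, 4, 5, 7, 8
Count = 5

Answer: 5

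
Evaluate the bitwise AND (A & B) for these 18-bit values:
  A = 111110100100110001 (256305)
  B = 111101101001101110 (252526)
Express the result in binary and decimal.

Apply & to each column (1 only where both bits are 1):
  111110100100110001
& 111101101001101110
--------------------
  111100100000100000

Answer: 111100100000100000 (247840)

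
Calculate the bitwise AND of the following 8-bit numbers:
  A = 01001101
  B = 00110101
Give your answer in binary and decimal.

Apply & to each column (1 only where both bits are 1):
  01001101
& 00110101
----------
  00000101

Answer: 00000101 (5)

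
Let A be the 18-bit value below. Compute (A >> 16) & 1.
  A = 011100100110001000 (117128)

Bit 16 is the 17th from the right.
  011100100110001000
   ^
That bit is 1.

Answer: 1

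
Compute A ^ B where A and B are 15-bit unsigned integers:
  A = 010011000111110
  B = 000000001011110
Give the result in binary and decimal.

Apply ^ to each column (1 where bits differ):
  010011000111110
^ 000000001011110
-----------------
  010011001100000

Answer: 010011001100000 (9824)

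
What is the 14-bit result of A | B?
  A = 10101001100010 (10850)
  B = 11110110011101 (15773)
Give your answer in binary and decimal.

Apply | to each column (1 where either bit is 1):
  10101001100010
| 11110110011101
----------------
  11111111111111

Answer: 11111111111111 (16383)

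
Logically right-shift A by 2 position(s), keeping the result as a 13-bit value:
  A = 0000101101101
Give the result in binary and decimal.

Logical shift right by 2: drop the bottom 2 bit(s), prepend 2 zero(s) on the left.
  0000101101101  ->  keep [00001011011], discard [01], prepend 00
= 0000001011011

Answer: 0000001011011 (91)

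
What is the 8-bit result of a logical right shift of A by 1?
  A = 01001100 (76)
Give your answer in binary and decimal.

Logical shift right by 1: drop the bottom 1 bit(s), prepend 1 zero(s) on the left.
  01001100  ->  keep [0100110], discard [0], prepend 0
= 00100110

Answer: 00100110 (38)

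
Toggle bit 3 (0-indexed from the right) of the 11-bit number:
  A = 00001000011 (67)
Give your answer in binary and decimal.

Mask = 1 << 3 = 00000001000
Bit 3 of A is 0; XOR with the mask flips it to 1.
  00001000011
^ 00000001000
-------------
  00001001011

Answer: 00001001011 (75)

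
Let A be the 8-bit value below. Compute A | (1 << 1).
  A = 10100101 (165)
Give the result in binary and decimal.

Mask = 1 << 1 = 00000010
Bit 1 of A is 0, so OR-ing with the mask flips it to 1.
  10100101
| 00000010
----------
  10100111

Answer: 10100111 (167)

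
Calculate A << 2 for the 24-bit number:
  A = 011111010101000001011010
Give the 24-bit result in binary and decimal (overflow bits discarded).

Shift left by 2: drop the top 2 bit(s), append 2 zero(s) on the right.
  011111010101000001011010  ->  discard [01], keep [1111010101000001011010], append 00
= 111101010100000101101000

Answer: 111101010100000101101000 (16073064)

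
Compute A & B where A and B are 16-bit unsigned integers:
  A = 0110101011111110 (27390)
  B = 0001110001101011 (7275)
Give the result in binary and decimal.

Apply & to each column (1 only where both bits are 1):
  0110101011111110
& 0001110001101011
------------------
  0000100001101010

Answer: 0000100001101010 (2154)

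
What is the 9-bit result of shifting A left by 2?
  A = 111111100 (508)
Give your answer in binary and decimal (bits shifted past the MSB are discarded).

Shift left by 2: drop the top 2 bit(s), append 2 zero(s) on the right.
  111111100  ->  discard [11], keep [1111100], append 00
= 111110000

Answer: 111110000 (496)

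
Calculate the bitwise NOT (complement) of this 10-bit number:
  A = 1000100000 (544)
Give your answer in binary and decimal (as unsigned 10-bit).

Flip each bit (0->1, 1->0):
  1000100000
  0111011111

Answer: 0111011111 (479)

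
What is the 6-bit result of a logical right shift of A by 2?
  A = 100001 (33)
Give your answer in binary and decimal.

Logical shift right by 2: drop the bottom 2 bit(s), prepend 2 zero(s) on the left.
  100001  ->  keep [1000], discard [01], prepend 00
= 001000

Answer: 001000 (8)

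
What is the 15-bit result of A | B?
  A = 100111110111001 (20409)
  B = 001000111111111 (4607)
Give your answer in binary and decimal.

Apply | to each column (1 where either bit is 1):
  100111110111001
| 001000111111111
-----------------
  101111111111111

Answer: 101111111111111 (24575)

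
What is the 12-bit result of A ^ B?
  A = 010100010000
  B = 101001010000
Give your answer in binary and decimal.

Apply ^ to each column (1 where bits differ):
  010100010000
^ 101001010000
--------------
  111101000000

Answer: 111101000000 (3904)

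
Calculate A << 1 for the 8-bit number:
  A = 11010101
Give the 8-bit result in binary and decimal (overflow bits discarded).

Shift left by 1: drop the top 1 bit(s), append 1 zero(s) on the right.
  11010101  ->  discard [1], keep [1010101], append 0
= 10101010

Answer: 10101010 (170)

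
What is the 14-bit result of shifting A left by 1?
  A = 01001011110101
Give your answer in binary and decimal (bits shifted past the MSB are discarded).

Shift left by 1: drop the top 1 bit(s), append 1 zero(s) on the right.
  01001011110101  ->  discard [0], keep [1001011110101], append 0
= 10010111101010

Answer: 10010111101010 (9706)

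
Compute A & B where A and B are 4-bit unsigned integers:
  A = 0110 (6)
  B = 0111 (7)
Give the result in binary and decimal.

Apply & to each column (1 only where both bits are 1):
  0110
& 0111
------
  0110

Answer: 0110 (6)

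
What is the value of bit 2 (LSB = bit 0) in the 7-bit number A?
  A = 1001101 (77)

Bit 2 is the 3rd from the right.
  1001101
      ^
That bit is 1.

Answer: 1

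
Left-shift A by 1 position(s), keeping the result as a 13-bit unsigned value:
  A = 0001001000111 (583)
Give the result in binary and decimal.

Shift left by 1: drop the top 1 bit(s), append 1 zero(s) on the right.
  0001001000111  ->  discard [0], keep [001001000111], append 0
= 0010010001110

Answer: 0010010001110 (1166)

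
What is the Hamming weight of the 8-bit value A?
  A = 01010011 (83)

01010011
1-bits at positions (from bit 0 = LSB): 0, 1, 4, 6
Count = 4

Answer: 4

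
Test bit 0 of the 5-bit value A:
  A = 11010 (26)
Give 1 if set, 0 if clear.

Bit 0 is the 1st from the right.
  11010
      ^
That bit is 0.

Answer: 0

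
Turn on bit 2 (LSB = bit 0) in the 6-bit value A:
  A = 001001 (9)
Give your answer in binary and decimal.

Mask = 1 << 2 = 000100
Bit 2 of A is 0, so OR-ing with the mask flips it to 1.
  001001
| 000100
--------
  001101

Answer: 001101 (13)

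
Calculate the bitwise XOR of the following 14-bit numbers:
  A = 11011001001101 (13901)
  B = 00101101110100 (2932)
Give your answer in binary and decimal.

Apply ^ to each column (1 where bits differ):
  11011001001101
^ 00101101110100
----------------
  11110100111001

Answer: 11110100111001 (15673)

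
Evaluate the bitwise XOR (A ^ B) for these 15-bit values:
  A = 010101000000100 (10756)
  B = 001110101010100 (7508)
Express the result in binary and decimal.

Apply ^ to each column (1 where bits differ):
  010101000000100
^ 001110101010100
-----------------
  011011101010000

Answer: 011011101010000 (14160)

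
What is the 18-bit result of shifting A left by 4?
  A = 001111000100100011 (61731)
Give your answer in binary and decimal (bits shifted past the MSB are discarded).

Shift left by 4: drop the top 4 bit(s), append 4 zero(s) on the right.
  001111000100100011  ->  discard [0011], keep [11000100100011], append 0000
= 110001001000110000

Answer: 110001001000110000 (201264)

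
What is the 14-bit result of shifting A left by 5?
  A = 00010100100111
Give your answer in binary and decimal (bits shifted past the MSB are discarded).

Shift left by 5: drop the top 5 bit(s), append 5 zero(s) on the right.
  00010100100111  ->  discard [00010], keep [100100111], append 00000
= 10010011100000

Answer: 10010011100000 (9440)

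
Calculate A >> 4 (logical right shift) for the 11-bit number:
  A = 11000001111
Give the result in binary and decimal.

Logical shift right by 4: drop the bottom 4 bit(s), prepend 4 zero(s) on the left.
  11000001111  ->  keep [1100000], discard [1111], prepend 0000
= 00001100000

Answer: 00001100000 (96)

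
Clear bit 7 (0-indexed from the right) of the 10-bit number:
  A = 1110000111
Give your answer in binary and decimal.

Mask = ~(1 << 7) = 1101111111
Bit 7 of A is 1, so AND-ing with the mask clears it to 0.
  1110000111
& 1101111111
------------
  1100000111

Answer: 1100000111 (775)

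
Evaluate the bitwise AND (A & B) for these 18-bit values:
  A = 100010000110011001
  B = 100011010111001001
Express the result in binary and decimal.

Apply & to each column (1 only where both bits are 1):
  100010000110011001
& 100011010111001001
--------------------
  100010000110001001

Answer: 100010000110001001 (139657)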